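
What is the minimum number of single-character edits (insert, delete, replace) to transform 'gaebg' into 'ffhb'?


Building DP table for s1='gaebg' (len 5) and s2='ffhb' (len 4):
       f  f  h  b
    0  1  2  3  4
  g 1  1  2  3  4
  a 2  2  2  3  4
  e 3  3  3  3  4
  b 4  4  4  4  3
  g 5  5  5  5  4
Edit distance = dp[5][4] = 4

4


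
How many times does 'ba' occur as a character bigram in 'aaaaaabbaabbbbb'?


Scanning 'aaaaaabbaabbbbb' for bigram 'ba':
  Position 0: 'aa' -> no
  Position 1: 'aa' -> no
  Position 2: 'aa' -> no
  Position 3: 'aa' -> no
  Position 4: 'aa' -> no
  Position 5: 'ab' -> no
  Position 6: 'bb' -> no
  Position 7: 'ba' -> MATCH
  Position 8: 'aa' -> no
  Position 9: 'ab' -> no
  Position 10: 'bb' -> no
  Position 11: 'bb' -> no
  Position 12: 'bb' -> no
  Position 13: 'bb' -> no
Total matches: 1

1


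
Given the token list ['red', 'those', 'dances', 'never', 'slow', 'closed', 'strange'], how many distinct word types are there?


Listing all tokens and tracking unique types:
  Token 1: 'red' -> NEW (unique so far: 1)
  Token 2: 'those' -> NEW (unique so far: 2)
  Token 3: 'dances' -> NEW (unique so far: 3)
  Token 4: 'never' -> NEW (unique so far: 4)
  Token 5: 'slow' -> NEW (unique so far: 5)
  Token 6: 'closed' -> NEW (unique so far: 6)
  Token 7: 'strange' -> NEW (unique so far: 7)
Unique types: ('closed', 'dances', 'never', 'red', 'slow', 'strange', 'those')
Vocabulary size: 7

7


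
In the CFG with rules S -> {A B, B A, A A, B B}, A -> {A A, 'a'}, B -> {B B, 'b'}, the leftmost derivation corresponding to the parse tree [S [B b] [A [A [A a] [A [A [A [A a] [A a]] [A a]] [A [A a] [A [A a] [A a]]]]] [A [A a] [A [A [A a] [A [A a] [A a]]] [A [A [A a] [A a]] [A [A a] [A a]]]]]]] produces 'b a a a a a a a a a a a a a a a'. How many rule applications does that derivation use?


Every bracketed nonterminal node [X ...] in the tree is produced by exactly one rule application.
Reading the tree off as a leftmost derivation:
  Step 1: S  =>  B A   (applied S -> B A)
  Step 2: B A  =>  b A   (applied B -> b)
  Step 3: b A  =>  b A A   (applied A -> A A)
  Step 4: b A A  =>  b A A A   (applied A -> A A)
  Step 5: b A A A  =>  b a A A   (applied A -> a)
  Step 6: b a A A  =>  b a A A A   (applied A -> A A)
  Step 7: b a A A A  =>  b a A A A A   (applied A -> A A)
  Step 8: b a A A A A  =>  b a A A A A A   (applied A -> A A)
  Step 9: b a A A A A A  =>  b a a A A A A   (applied A -> a)
  Step 10: b a a A A A A  =>  b a a a A A A   (applied A -> a)
  Step 11: b a a a A A A  =>  b a a a a A A   (applied A -> a)
  Step 12: b a a a a A A  =>  b a a a a A A A   (applied A -> A A)
  Step 13: b a a a a A A A  =>  b a a a a a A A   (applied A -> a)
  Step 14: b a a a a a A A  =>  b a a a a a A A A   (applied A -> A A)
  Step 15: b a a a a a A A A  =>  b a a a a a a A A   (applied A -> a)
  Step 16: b a a a a a a A A  =>  b a a a a a a a A   (applied A -> a)
  Step 17: b a a a a a a a A  =>  b a a a a a a a A A   (applied A -> A A)
  Step 18: b a a a a a a a A A  =>  b a a a a a a a a A   (applied A -> a)
  Step 19: b a a a a a a a a A  =>  b a a a a a a a a A A   (applied A -> A A)
  Step 20: b a a a a a a a a A A  =>  b a a a a a a a a A A A   (applied A -> A A)
  Step 21: b a a a a a a a a A A A  =>  b a a a a a a a a a A A   (applied A -> a)
  Step 22: b a a a a a a a a a A A  =>  b a a a a a a a a a A A A   (applied A -> A A)
  Step 23: b a a a a a a a a a A A A  =>  b a a a a a a a a a a A A   (applied A -> a)
  Step 24: b a a a a a a a a a a A A  =>  b a a a a a a a a a a a A   (applied A -> a)
  Step 25: b a a a a a a a a a a a A  =>  b a a a a a a a a a a a A A   (applied A -> A A)
  Step 26: b a a a a a a a a a a a A A  =>  b a a a a a a a a a a a A A A   (applied A -> A A)
  Step 27: b a a a a a a a a a a a A A A  =>  b a a a a a a a a a a a a A A   (applied A -> a)
  Step 28: b a a a a a a a a a a a a A A  =>  b a a a a a a a a a a a a a A   (applied A -> a)
  Step 29: b a a a a a a a a a a a a a A  =>  b a a a a a a a a a a a a a A A   (applied A -> A A)
  Step 30: b a a a a a a a a a a a a a A A  =>  b a a a a a a a a a a a a a a A   (applied A -> a)
  Step 31: b a a a a a a a a a a a a a a A  =>  b a a a a a a a a a a a a a a a   (applied A -> a)
Final yield: b a a a a a a a a a a a a a a a
Total rewrite steps: 31

31


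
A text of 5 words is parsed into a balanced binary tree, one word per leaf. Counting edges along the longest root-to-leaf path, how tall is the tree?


In a balanced binary tree with n leaves the deepest leaf is ceil(log2(n)) edges below the root.
log2(5) = 2.3219
ceil(2.3219) = 3
height (edges) = 3

3


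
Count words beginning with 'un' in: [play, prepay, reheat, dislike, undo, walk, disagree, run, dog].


Checking each word for prefix 'un':
  'play' -> no (count: 0)
  'prepay' -> no (count: 0)
  'reheat' -> no (count: 0)
  'dislike' -> no (count: 0)
  'undo' -> YES, starts with 'un' (count: 1)
  'walk' -> no (count: 1)
  'disagree' -> no (count: 1)
  'run' -> no (count: 1)
  'dog' -> no (count: 1)
Total with prefix 'un': 1

1


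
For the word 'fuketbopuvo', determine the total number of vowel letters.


Scanning each character of 'fuketbopuvo':
  Position 1: 'f' -> consonant (running count: 0)
  Position 2: 'u' -> vowel (running count: 1)
  Position 3: 'k' -> consonant (running count: 1)
  Position 4: 'e' -> vowel (running count: 2)
  Position 5: 't' -> consonant (running count: 2)
  Position 6: 'b' -> consonant (running count: 2)
  Position 7: 'o' -> vowel (running count: 3)
  Position 8: 'p' -> consonant (running count: 3)
  Position 9: 'u' -> vowel (running count: 4)
  Position 10: 'v' -> consonant (running count: 4)
  Position 11: 'o' -> vowel (running count: 5)
Total vowels: 5

5


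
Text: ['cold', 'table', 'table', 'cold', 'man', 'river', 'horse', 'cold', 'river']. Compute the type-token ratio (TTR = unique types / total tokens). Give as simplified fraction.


Tokens: 9
Unique types: ('cold', 'horse', 'man', 'river', 'table') = 5
TTR = 5/9
Already in lowest terms.

5/9


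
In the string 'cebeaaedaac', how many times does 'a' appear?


Scanning 'cebeaaedaac' for 'a':
  Position 4: 'a' -> MATCH (count: 1)
  Position 5: 'a' -> MATCH (count: 2)
  Position 8: 'a' -> MATCH (count: 3)
  Position 9: 'a' -> MATCH (count: 4)
Total occurrences of 'a': 4

4


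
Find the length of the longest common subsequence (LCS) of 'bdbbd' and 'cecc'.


DP table for LCS of 'bdbbd' and 'cecc':
       c  e  c  c
    0  0  0  0  0
  b 0  0  0  0  0
  d 0  0  0  0  0
  b 0  0  0  0  0
  b 0  0  0  0  0
  d 0  0  0  0  0
LCS length = 0

0


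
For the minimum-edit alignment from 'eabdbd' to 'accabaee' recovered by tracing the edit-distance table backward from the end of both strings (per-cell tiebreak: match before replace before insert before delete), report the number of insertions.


Edit distance = 6. Backtracking from cell (6, 8) with preference match > replace > insert > delete,
then listing the resulting alignment 'eabdbd' -> 'accabaee' left to right:
  Step 1: insert 'a' [insertion #1]
  Step 2: insert 'c' [insertion #2]
  Step 3: replace e->c
  Step 4: keep 'a'
  Step 5: keep 'b'
  Step 6: replace d->a
  Step 7: replace b->e
  Step 8: replace d->e
Total insertions: 2

2


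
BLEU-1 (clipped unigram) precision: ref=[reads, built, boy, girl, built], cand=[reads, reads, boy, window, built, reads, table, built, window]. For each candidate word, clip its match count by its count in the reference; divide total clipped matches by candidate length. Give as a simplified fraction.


Reference word counts: {'boy': 1, 'built': 2, 'girl': 1, 'reads': 1}
Checking each candidate word (with clipping):
  'reads' -> in reference (ref count 1, used 1/1) -> match (matches: 1)
  'reads' -> ref count 1 already used up (1/1) -> clipped, no match (matches: 1)
  'boy' -> in reference (ref count 1, used 1/1) -> match (matches: 2)
  'window' -> not in reference -> no match (matches: 2)
  'built' -> in reference (ref count 2, used 1/2) -> match (matches: 3)
  'reads' -> ref count 1 already used up (1/1) -> clipped, no match (matches: 3)
  'table' -> not in reference -> no match (matches: 3)
  'built' -> in reference (ref count 2, used 2/2) -> match (matches: 4)
  'window' -> not in reference -> no match (matches: 4)
Clipped matches: 4, Candidate length: 9
Precision = 4/9

4/9


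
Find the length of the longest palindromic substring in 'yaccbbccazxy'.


Scanning 'yaccbbccazxy' for palindromic substrings.
Substring at positions 1-8: 'accbbcca'.
Check: reverse('accbbcca') = 'accbbcca' -> palindrome confirmed.
Neighbouring characters ('y' / 'z') break symmetry, so it cannot extend further.
No longer palindromic substring exists; longest length = 8

8


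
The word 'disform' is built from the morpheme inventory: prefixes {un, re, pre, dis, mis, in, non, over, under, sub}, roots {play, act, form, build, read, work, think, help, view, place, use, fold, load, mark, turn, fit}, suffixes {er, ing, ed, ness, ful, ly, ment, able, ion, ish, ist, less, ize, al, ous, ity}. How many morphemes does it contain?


Segmenting 'disform' against the inventory:
  'dis' -> prefix (morpheme 1)
  'form' -> root (morpheme 2)
Total morphemes: 2

2


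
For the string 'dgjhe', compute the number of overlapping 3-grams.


String 'dgjhe' has length L = 5.
Number of overlapping n-grams = L - n + 1
Substituting: 5 - 3 + 1 = 3

3


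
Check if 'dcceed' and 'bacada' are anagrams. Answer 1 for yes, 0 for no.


Sort characters of 'dcceed': 'ccddee'
Sort characters of 'bacada': 'aaabcd'
Sorted forms differ -> they are NOT anagrams
Result: 0

0


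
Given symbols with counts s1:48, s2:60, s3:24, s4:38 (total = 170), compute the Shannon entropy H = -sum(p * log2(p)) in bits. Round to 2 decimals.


Computing entropy H = -sum(p_i * log2(p_i)):
  s1: p = 48/170 = 0.2824, -p*log2(p) = 0.5151
  s2: p = 60/170 = 0.3529, -p*log2(p) = 0.5303
  s3: p = 24/170 = 0.1412, -p*log2(p) = 0.3987
  s4: p = 38/170 = 0.2235, -p*log2(p) = 0.4832
H = sum of terms = 1.9273
Rounded to 2 decimals: 1.93

1.93


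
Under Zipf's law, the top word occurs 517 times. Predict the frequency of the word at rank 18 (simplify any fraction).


Zipf's law: freq(rank) = f1 / rank
f1 = 517, rank = 18
freq = 517 / 18
GCD(517, 18) = 1
Simplified: 517/18

517/18


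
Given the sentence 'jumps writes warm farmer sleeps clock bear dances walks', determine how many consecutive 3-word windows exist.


Word trigrams from [9] words:
  Trigram 1: (jumps writes warm)
  Trigram 2: (writes warm farmer)
  Trigram 3: (warm farmer sleeps)
  Trigram 4: (farmer sleeps clock)
  Trigram 5: (sleeps clock bear)
  Trigram 6: (clock bear dances)
  Trigram 7: (bear dances walks)
Total word trigrams: 9 - 2 = 7

7


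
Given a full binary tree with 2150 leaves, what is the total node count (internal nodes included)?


Leaf nodes (terminals): 2150
Internal nodes = n - 1 = 2150 - 1 = 2149
Total = leaves + internal = 2150 + 2149 = 4299

4299


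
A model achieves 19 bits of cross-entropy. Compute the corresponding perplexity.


Perplexity formula: PP = 2^H
H = 19
PP = 2^19
PP = 2^19 = 524288

524288


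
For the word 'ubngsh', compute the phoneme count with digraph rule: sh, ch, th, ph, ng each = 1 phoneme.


Parsing 'ubngsh' greedily, digraphs first:
  'u' -> vowel phoneme (phonemes so far: 1)
  'b' -> consonant phoneme (phonemes so far: 2)
  'ng' -> digraph (1 consonant phoneme) (phonemes so far: 3)
  'sh' -> digraph (1 consonant phoneme) (phonemes so far: 4)
Total phonemes: 4

4


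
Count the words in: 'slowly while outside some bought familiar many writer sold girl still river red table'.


Counting words by splitting on spaces:
  Word 1: 'slowly'
  Word 2: 'while'
  Word 3: 'outside'
  Word 4: 'some'
  Word 5: 'bought'
  Word 6: 'familiar'
  Word 7: 'many'
  Word 8: 'writer'
  Word 9: 'sold'
  Word 10: 'girl'
  Word 11: 'still'
  Word 12: 'river'
  Word 13: 'red'
  Word 14: 'table'
Total words: 14

14


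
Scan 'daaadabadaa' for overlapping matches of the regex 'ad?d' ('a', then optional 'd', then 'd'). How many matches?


Pattern: ad?d means 'a', then optional 'd', then 'd'.
Scanning 'daaadabadaa' position-by-position:
  Pos 0: window 'daa' -> no
  Pos 1: window 'aaa' -> no
  Pos 2: window 'aad' -> no
  Pos 3: window 'ada' -> MATCH
  Pos 4: window 'dab' -> no
  Pos 5: window 'aba' -> no
  Pos 6: window 'bad' -> no
  Pos 7: window 'ada' -> MATCH
  Pos 8: window 'daa' -> no
  Pos 9: window 'aa' -> no
  Pos 10: window 'a' -> no
Total matches: 2

2


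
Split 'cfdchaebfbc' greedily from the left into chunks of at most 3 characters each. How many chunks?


'cfdchaebfbc' has 11 characters.
Chunking with max size 3:
  Chunk 1: 'cfd' (positions 0-2)
  Chunk 2: 'cha' (positions 3-5)
  Chunk 3: 'ebf' (positions 6-8)
  Chunk 4: 'bc' (positions 9-10)
Total chunks: ceil(11 / 3) = 4

4


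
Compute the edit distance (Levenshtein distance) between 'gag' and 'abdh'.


Building DP table for s1='gag' (len 3) and s2='abdh' (len 4):
       a  b  d  h
    0  1  2  3  4
  g 1  1  2  3  4
  a 2  1  2  3  4
  g 3  2  2  3  4
Edit distance = dp[3][4] = 4

4


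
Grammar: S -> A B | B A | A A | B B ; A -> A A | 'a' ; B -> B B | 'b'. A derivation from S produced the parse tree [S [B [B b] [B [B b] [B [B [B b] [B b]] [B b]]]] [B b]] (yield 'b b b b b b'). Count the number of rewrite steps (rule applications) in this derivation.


Every bracketed nonterminal node [X ...] in the tree is produced by exactly one rule application.
Reading the tree off as a leftmost derivation:
  Step 1: S  =>  B B   (applied S -> B B)
  Step 2: B B  =>  B B B   (applied B -> B B)
  Step 3: B B B  =>  b B B   (applied B -> b)
  Step 4: b B B  =>  b B B B   (applied B -> B B)
  Step 5: b B B B  =>  b b B B   (applied B -> b)
  Step 6: b b B B  =>  b b B B B   (applied B -> B B)
  Step 7: b b B B B  =>  b b B B B B   (applied B -> B B)
  Step 8: b b B B B B  =>  b b b B B B   (applied B -> b)
  Step 9: b b b B B B  =>  b b b b B B   (applied B -> b)
  Step 10: b b b b B B  =>  b b b b b B   (applied B -> b)
  Step 11: b b b b b B  =>  b b b b b b   (applied B -> b)
Final yield: b b b b b b
Total rewrite steps: 11

11


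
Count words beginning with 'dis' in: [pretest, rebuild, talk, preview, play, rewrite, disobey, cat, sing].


Checking each word for prefix 'dis':
  'pretest' -> no (count: 0)
  'rebuild' -> no (count: 0)
  'talk' -> no (count: 0)
  'preview' -> no (count: 0)
  'play' -> no (count: 0)
  'rewrite' -> no (count: 0)
  'disobey' -> YES, starts with 'dis' (count: 1)
  'cat' -> no (count: 1)
  'sing' -> no (count: 1)
Total with prefix 'dis': 1

1


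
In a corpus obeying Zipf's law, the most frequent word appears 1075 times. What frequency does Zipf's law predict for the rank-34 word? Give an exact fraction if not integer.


Zipf's law: freq(rank) = f1 / rank
f1 = 1075, rank = 34
freq = 1075 / 34
GCD(1075, 34) = 1
Simplified: 1075/34

1075/34


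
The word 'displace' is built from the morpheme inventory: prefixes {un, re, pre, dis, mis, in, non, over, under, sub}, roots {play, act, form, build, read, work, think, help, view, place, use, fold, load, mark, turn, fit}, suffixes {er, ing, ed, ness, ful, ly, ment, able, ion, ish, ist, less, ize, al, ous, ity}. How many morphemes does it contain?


Segmenting 'displace' against the inventory:
  'dis' -> prefix (morpheme 1)
  'place' -> root (morpheme 2)
Total morphemes: 2

2


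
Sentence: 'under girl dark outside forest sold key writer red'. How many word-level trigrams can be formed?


Word trigrams from [9] words:
  Trigram 1: (under girl dark)
  Trigram 2: (girl dark outside)
  Trigram 3: (dark outside forest)
  Trigram 4: (outside forest sold)
  Trigram 5: (forest sold key)
  Trigram 6: (sold key writer)
  Trigram 7: (key writer red)
Total word trigrams: 9 - 2 = 7

7


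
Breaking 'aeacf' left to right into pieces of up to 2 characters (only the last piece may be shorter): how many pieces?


'aeacf' has 5 characters.
Chunking with max size 2:
  Chunk 1: 'ae' (positions 0-1)
  Chunk 2: 'ac' (positions 2-3)
  Chunk 3: 'f' (positions 4-4)
Total chunks: ceil(5 / 2) = 3

3


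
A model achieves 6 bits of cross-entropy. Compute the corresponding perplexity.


Perplexity formula: PP = 2^H
H = 6
PP = 2^6
Steps: 2^1 = 2, 2^2 = 4, 2^3 = 8, 2^4 = 16, 2^5 = 32, 2^6 = 64
PP = 64

64


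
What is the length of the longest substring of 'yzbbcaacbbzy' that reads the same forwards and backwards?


Scanning 'yzbbcaacbbzy' for palindromic substrings.
Substring at positions 0-11: 'yzbbcaacbbzy'.
Check: reverse('yzbbcaacbbzy') = 'yzbbcaacbbzy' -> palindrome confirmed.
No longer palindromic substring exists; longest length = 12

12


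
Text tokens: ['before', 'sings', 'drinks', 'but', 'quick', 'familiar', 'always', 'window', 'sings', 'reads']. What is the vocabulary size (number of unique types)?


Listing all tokens and tracking unique types:
  Token 1: 'before' -> NEW (unique so far: 1)
  Token 2: 'sings' -> NEW (unique so far: 2)
  Token 3: 'drinks' -> NEW (unique so far: 3)
  Token 4: 'but' -> NEW (unique so far: 4)
  Token 5: 'quick' -> NEW (unique so far: 5)
  Token 6: 'familiar' -> NEW (unique so far: 6)
  Token 7: 'always' -> NEW (unique so far: 7)
  Token 8: 'window' -> NEW (unique so far: 8)
  Token 9: 'sings' -> duplicate (unique so far: 8)
  Token 10: 'reads' -> NEW (unique so far: 9)
Unique types: ('always', 'before', 'but', 'drinks', 'familiar', 'quick', 'reads', 'sings', 'window')
Vocabulary size: 9

9


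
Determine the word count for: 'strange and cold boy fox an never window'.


Counting words by splitting on spaces:
  Word 1: 'strange'
  Word 2: 'and'
  Word 3: 'cold'
  Word 4: 'boy'
  Word 5: 'fox'
  Word 6: 'an'
  Word 7: 'never'
  Word 8: 'window'
Total words: 8

8


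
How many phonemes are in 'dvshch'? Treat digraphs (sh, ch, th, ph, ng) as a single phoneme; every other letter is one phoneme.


Parsing 'dvshch' greedily, digraphs first:
  'd' -> consonant phoneme (phonemes so far: 1)
  'v' -> consonant phoneme (phonemes so far: 2)
  'sh' -> digraph (1 consonant phoneme) (phonemes so far: 3)
  'ch' -> digraph (1 consonant phoneme) (phonemes so far: 4)
Total phonemes: 4

4


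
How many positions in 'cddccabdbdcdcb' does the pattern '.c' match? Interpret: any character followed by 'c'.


Pattern: .c means any character followed by 'c'.
Scanning 'cddccabdbdcdcb' position-by-position:
  Pos 0: window 'cd' -> no
  Pos 1: window 'dd' -> no
  Pos 2: window 'dc' -> MATCH
  Pos 3: window 'cc' -> MATCH
  Pos 4: window 'ca' -> no
  Pos 5: window 'ab' -> no
  Pos 6: window 'bd' -> no
  Pos 7: window 'db' -> no
  Pos 8: window 'bd' -> no
  Pos 9: window 'dc' -> MATCH
  Pos 10: window 'cd' -> no
  Pos 11: window 'dc' -> MATCH
  Pos 12: window 'cb' -> no
  Pos 13: window 'b' -> no
Total matches: 4

4


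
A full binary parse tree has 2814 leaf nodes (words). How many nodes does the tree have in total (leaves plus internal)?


Leaf nodes (terminals): 2814
Internal nodes = n - 1 = 2814 - 1 = 2813
Total = leaves + internal = 2814 + 2813 = 5627

5627


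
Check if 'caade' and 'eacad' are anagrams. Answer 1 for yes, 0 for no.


Sort characters of 'caade': 'aacde'
Sort characters of 'eacad': 'aacde'
Sorted forms match -> they ARE anagrams
Result: 1

1


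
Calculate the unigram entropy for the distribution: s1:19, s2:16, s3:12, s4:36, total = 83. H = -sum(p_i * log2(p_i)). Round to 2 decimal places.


Computing entropy H = -sum(p_i * log2(p_i)):
  s1: p = 19/83 = 0.2289, -p*log2(p) = 0.4869
  s2: p = 16/83 = 0.1928, -p*log2(p) = 0.4578
  s3: p = 12/83 = 0.1446, -p*log2(p) = 0.4034
  s4: p = 36/83 = 0.4337, -p*log2(p) = 0.5227
H = sum of terms = 1.8708
Rounded to 2 decimals: 1.87

1.87


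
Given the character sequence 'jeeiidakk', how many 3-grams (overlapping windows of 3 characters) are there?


String 'jeeiidakk' has length L = 9.
Number of overlapping n-grams = L - n + 1
Substituting: 9 - 3 + 1 = 7

7


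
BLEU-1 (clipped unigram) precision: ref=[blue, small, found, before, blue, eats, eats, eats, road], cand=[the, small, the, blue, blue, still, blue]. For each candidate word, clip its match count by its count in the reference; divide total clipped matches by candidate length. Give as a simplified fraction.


Reference word counts: {'before': 1, 'blue': 2, 'eats': 3, 'found': 1, 'road': 1, 'small': 1}
Checking each candidate word (with clipping):
  'the' -> not in reference -> no match (matches: 0)
  'small' -> in reference (ref count 1, used 1/1) -> match (matches: 1)
  'the' -> not in reference -> no match (matches: 1)
  'blue' -> in reference (ref count 2, used 1/2) -> match (matches: 2)
  'blue' -> in reference (ref count 2, used 2/2) -> match (matches: 3)
  'still' -> not in reference -> no match (matches: 3)
  'blue' -> ref count 2 already used up (2/2) -> clipped, no match (matches: 3)
Clipped matches: 3, Candidate length: 7
Precision = 3/7

3/7


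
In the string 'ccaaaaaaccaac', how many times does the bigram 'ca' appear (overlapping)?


Scanning 'ccaaaaaaccaac' for bigram 'ca':
  Position 0: 'cc' -> no
  Position 1: 'ca' -> MATCH
  Position 2: 'aa' -> no
  Position 3: 'aa' -> no
  Position 4: 'aa' -> no
  Position 5: 'aa' -> no
  Position 6: 'aa' -> no
  Position 7: 'ac' -> no
  Position 8: 'cc' -> no
  Position 9: 'ca' -> MATCH
  Position 10: 'aa' -> no
  Position 11: 'ac' -> no
Total matches: 2

2


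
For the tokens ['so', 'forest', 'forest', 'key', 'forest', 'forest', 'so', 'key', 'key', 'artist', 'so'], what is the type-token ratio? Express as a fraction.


Tokens: 11
Unique types: ('artist', 'forest', 'key', 'so') = 4
TTR = 4/11
Already in lowest terms.

4/11


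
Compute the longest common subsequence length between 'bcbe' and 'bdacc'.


DP table for LCS of 'bcbe' and 'bdacc':
       b  d  a  c  c
    0  0  0  0  0  0
  b 0  1  1  1  1  1
  c 0  1  1  1  2  2
  b 0  1  1  1  2  2
  e 0  1  1  1  2  2
LCS: 'bc'
LCS length = 2

2


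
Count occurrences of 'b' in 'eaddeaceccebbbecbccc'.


Scanning 'eaddeaceccebbbecbccc' for 'b':
  Position 11: 'b' -> MATCH (count: 1)
  Position 12: 'b' -> MATCH (count: 2)
  Position 13: 'b' -> MATCH (count: 3)
  Position 16: 'b' -> MATCH (count: 4)
Total occurrences of 'b': 4

4


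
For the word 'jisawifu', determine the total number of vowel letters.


Scanning each character of 'jisawifu':
  Position 1: 'j' -> consonant (running count: 0)
  Position 2: 'i' -> vowel (running count: 1)
  Position 3: 's' -> consonant (running count: 1)
  Position 4: 'a' -> vowel (running count: 2)
  Position 5: 'w' -> consonant (running count: 2)
  Position 6: 'i' -> vowel (running count: 3)
  Position 7: 'f' -> consonant (running count: 3)
  Position 8: 'u' -> vowel (running count: 4)
Total vowels: 4

4


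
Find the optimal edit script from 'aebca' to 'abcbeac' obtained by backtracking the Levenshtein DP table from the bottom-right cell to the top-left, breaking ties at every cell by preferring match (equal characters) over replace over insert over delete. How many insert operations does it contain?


Edit distance = 4. Backtracking from cell (5, 7) with preference match > replace > insert > delete,
then listing the resulting alignment 'aebca' -> 'abcbeac' left to right:
  Step 1: keep 'a'
  Step 2: insert 'b' [insertion #1]
  Step 3: replace e->c
  Step 4: keep 'b'
  Step 5: replace c->e
  Step 6: keep 'a'
  Step 7: insert 'c' [insertion #2]
Total insertions: 2

2


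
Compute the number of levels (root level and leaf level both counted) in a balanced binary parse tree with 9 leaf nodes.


In a balanced binary tree with n leaves the deepest leaf is ceil(log2(n)) edges below the root,
so counting node levels inclusive of root and leaves gives ceil(log2(n)) + 1 levels.
log2(9) = 3.1699
ceil(3.1699) = 4
levels = 4 + 1 = 5

5


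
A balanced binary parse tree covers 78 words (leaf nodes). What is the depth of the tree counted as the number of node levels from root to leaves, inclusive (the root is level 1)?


In a balanced binary tree with n leaves the deepest leaf is ceil(log2(n)) edges below the root,
so counting node levels inclusive of root and leaves gives ceil(log2(n)) + 1 levels.
log2(78) = 6.2854
ceil(6.2854) = 7
levels = 7 + 1 = 8

8


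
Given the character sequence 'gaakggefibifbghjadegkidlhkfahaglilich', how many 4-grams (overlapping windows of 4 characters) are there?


String 'gaakggefibifbghjadegkidlhkfahaglilich' has length L = 37.
Number of overlapping n-grams = L - n + 1
Substituting: 37 - 4 + 1 = 34

34


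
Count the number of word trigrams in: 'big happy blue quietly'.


Word trigrams from [4] words:
  Trigram 1: (big happy blue)
  Trigram 2: (happy blue quietly)
Total word trigrams: 4 - 2 = 2

2


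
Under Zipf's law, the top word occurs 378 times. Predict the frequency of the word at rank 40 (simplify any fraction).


Zipf's law: freq(rank) = f1 / rank
f1 = 378, rank = 40
freq = 378 / 40
GCD(378, 40) = 2
Simplified: 189/20

189/20


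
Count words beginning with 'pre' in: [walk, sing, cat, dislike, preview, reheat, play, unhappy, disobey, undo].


Checking each word for prefix 'pre':
  'walk' -> no (count: 0)
  'sing' -> no (count: 0)
  'cat' -> no (count: 0)
  'dislike' -> no (count: 0)
  'preview' -> YES, starts with 'pre' (count: 1)
  'reheat' -> no (count: 1)
  'play' -> no (count: 1)
  'unhappy' -> no (count: 1)
  'disobey' -> no (count: 1)
  'undo' -> no (count: 1)
Total with prefix 'pre': 1

1


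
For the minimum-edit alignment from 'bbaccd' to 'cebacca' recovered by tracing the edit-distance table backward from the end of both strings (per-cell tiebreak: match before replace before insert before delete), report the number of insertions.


Edit distance = 3. Backtracking from cell (6, 7) with preference match > replace > insert > delete,
then listing the resulting alignment 'bbaccd' -> 'cebacca' left to right:
  Step 1: insert 'c' [insertion #1]
  Step 2: replace b->e
  Step 3: keep 'b'
  Step 4: keep 'a'
  Step 5: keep 'c'
  Step 6: keep 'c'
  Step 7: replace d->a
Total insertions: 1

1


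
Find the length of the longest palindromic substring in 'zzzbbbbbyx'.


Scanning 'zzzbbbbbyx' for palindromic substrings.
Substring at positions 3-7: 'bbbbb'.
Check: reverse('bbbbb') = 'bbbbb' -> palindrome confirmed.
Neighbouring characters ('z' / 'y') break symmetry, so it cannot extend further.
No longer palindromic substring exists; longest length = 5

5


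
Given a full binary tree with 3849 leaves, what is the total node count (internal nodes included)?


Leaf nodes (terminals): 3849
Internal nodes = n - 1 = 3849 - 1 = 3848
Total = leaves + internal = 3849 + 3848 = 7697

7697


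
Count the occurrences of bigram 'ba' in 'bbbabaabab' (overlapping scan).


Scanning 'bbbabaabab' for bigram 'ba':
  Position 0: 'bb' -> no
  Position 1: 'bb' -> no
  Position 2: 'ba' -> MATCH
  Position 3: 'ab' -> no
  Position 4: 'ba' -> MATCH
  Position 5: 'aa' -> no
  Position 6: 'ab' -> no
  Position 7: 'ba' -> MATCH
  Position 8: 'ab' -> no
Total matches: 3

3


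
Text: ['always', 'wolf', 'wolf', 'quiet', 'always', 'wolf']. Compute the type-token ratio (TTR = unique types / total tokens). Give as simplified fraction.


Tokens: 6
Unique types: ('always', 'quiet', 'wolf') = 3
TTR = 3/6
Simplify: divide both by 3 -> 1/2
TTR = 1/2

1/2


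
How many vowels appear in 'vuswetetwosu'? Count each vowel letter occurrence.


Scanning each character of 'vuswetetwosu':
  Position 1: 'v' -> consonant (running count: 0)
  Position 2: 'u' -> vowel (running count: 1)
  Position 3: 's' -> consonant (running count: 1)
  Position 4: 'w' -> consonant (running count: 1)
  Position 5: 'e' -> vowel (running count: 2)
  Position 6: 't' -> consonant (running count: 2)
  Position 7: 'e' -> vowel (running count: 3)
  Position 8: 't' -> consonant (running count: 3)
  Position 9: 'w' -> consonant (running count: 3)
  Position 10: 'o' -> vowel (running count: 4)
  Position 11: 's' -> consonant (running count: 4)
  Position 12: 'u' -> vowel (running count: 5)
Total vowels: 5

5


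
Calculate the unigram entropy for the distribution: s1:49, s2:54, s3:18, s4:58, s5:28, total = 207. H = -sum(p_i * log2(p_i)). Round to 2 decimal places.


Computing entropy H = -sum(p_i * log2(p_i)):
  s1: p = 49/207 = 0.2367, -p*log2(p) = 0.4921
  s2: p = 54/207 = 0.2609, -p*log2(p) = 0.5057
  s3: p = 18/207 = 0.0870, -p*log2(p) = 0.3064
  s4: p = 58/207 = 0.2802, -p*log2(p) = 0.5143
  s5: p = 28/207 = 0.1353, -p*log2(p) = 0.3904
H = sum of terms = 2.2089
Rounded to 2 decimals: 2.21

2.21


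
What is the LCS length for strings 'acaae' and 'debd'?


DP table for LCS of 'acaae' and 'debd':
       d  e  b  d
    0  0  0  0  0
  a 0  0  0  0  0
  c 0  0  0  0  0
  a 0  0  0  0  0
  a 0  0  0  0  0
  e 0  0  1  1  1
LCS: 'e'
LCS length = 1

1


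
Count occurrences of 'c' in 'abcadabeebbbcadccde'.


Scanning 'abcadabeebbbcadccde' for 'c':
  Position 2: 'c' -> MATCH (count: 1)
  Position 12: 'c' -> MATCH (count: 2)
  Position 15: 'c' -> MATCH (count: 3)
  Position 16: 'c' -> MATCH (count: 4)
Total occurrences of 'c': 4

4


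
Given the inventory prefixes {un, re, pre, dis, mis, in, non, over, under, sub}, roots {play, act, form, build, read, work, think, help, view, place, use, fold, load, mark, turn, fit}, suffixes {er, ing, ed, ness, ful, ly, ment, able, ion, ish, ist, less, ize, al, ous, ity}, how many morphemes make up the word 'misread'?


Segmenting 'misread' against the inventory:
  'mis' -> prefix (morpheme 1)
  'read' -> root (morpheme 2)
Total morphemes: 2

2


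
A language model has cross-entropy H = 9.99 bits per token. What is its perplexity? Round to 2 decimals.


Perplexity formula: PP = 2^H
H = 9.99
PP = 2^9.99
Decompose: 2^9.99 = 2^9 * 2^0.99
2^9 = 512, 2^0.99 ~ 1.9861850
PP ~ 512 * 1.9861850 = 1016.9267200
Rounded to 2 decimals: 1016.93

1016.93


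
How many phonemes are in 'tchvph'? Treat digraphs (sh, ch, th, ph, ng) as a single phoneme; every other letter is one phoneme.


Parsing 'tchvph' greedily, digraphs first:
  't' -> consonant phoneme (phonemes so far: 1)
  'ch' -> digraph (1 consonant phoneme) (phonemes so far: 2)
  'v' -> consonant phoneme (phonemes so far: 3)
  'ph' -> digraph (1 consonant phoneme) (phonemes so far: 4)
Total phonemes: 4

4


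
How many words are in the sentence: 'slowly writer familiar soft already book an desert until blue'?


Counting words by splitting on spaces:
  Word 1: 'slowly'
  Word 2: 'writer'
  Word 3: 'familiar'
  Word 4: 'soft'
  Word 5: 'already'
  Word 6: 'book'
  Word 7: 'an'
  Word 8: 'desert'
  Word 9: 'until'
  Word 10: 'blue'
Total words: 10

10


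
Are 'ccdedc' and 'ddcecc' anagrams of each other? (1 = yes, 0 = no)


Sort characters of 'ccdedc': 'cccdde'
Sort characters of 'ddcecc': 'cccdde'
Sorted forms match -> they ARE anagrams
Result: 1

1


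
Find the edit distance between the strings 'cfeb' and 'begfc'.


Building DP table for s1='cfeb' (len 4) and s2='begfc' (len 5):
       b  e  g  f  c
    0  1  2  3  4  5
  c 1  1  2  3  4  4
  f 2  2  2  3  3  4
  e 3  3  2  3  4  4
  b 4  3  3  3  4  5
Edit distance = dp[4][5] = 5

5


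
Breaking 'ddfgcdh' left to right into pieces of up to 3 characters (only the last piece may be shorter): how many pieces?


'ddfgcdh' has 7 characters.
Chunking with max size 3:
  Chunk 1: 'ddf' (positions 0-2)
  Chunk 2: 'gcd' (positions 3-5)
  Chunk 3: 'h' (positions 6-6)
Total chunks: ceil(7 / 3) = 3

3


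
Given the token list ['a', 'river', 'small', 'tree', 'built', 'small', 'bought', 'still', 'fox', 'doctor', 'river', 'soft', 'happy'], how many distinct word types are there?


Listing all tokens and tracking unique types:
  Token 1: 'a' -> NEW (unique so far: 1)
  Token 2: 'river' -> NEW (unique so far: 2)
  Token 3: 'small' -> NEW (unique so far: 3)
  Token 4: 'tree' -> NEW (unique so far: 4)
  Token 5: 'built' -> NEW (unique so far: 5)
  Token 6: 'small' -> duplicate (unique so far: 5)
  Token 7: 'bought' -> NEW (unique so far: 6)
  Token 8: 'still' -> NEW (unique so far: 7)
  Token 9: 'fox' -> NEW (unique so far: 8)
  Token 10: 'doctor' -> NEW (unique so far: 9)
  Token 11: 'river' -> duplicate (unique so far: 9)
  Token 12: 'soft' -> NEW (unique so far: 10)
  Token 13: 'happy' -> NEW (unique so far: 11)
Unique types: ('a', 'bought', 'built', 'doctor', 'fox', 'happy', 'river', 'small', 'soft', 'still', 'tree')
Vocabulary size: 11

11


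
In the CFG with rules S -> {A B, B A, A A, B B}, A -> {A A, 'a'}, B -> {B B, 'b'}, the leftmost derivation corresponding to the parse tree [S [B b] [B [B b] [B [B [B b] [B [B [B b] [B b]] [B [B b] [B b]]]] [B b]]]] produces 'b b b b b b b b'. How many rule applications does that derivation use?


Every bracketed nonterminal node [X ...] in the tree is produced by exactly one rule application.
Reading the tree off as a leftmost derivation:
  Step 1: S  =>  B B   (applied S -> B B)
  Step 2: B B  =>  b B   (applied B -> b)
  Step 3: b B  =>  b B B   (applied B -> B B)
  Step 4: b B B  =>  b b B   (applied B -> b)
  Step 5: b b B  =>  b b B B   (applied B -> B B)
  Step 6: b b B B  =>  b b B B B   (applied B -> B B)
  Step 7: b b B B B  =>  b b b B B   (applied B -> b)
  Step 8: b b b B B  =>  b b b B B B   (applied B -> B B)
  Step 9: b b b B B B  =>  b b b B B B B   (applied B -> B B)
  Step 10: b b b B B B B  =>  b b b b B B B   (applied B -> b)
  Step 11: b b b b B B B  =>  b b b b b B B   (applied B -> b)
  Step 12: b b b b b B B  =>  b b b b b B B B   (applied B -> B B)
  Step 13: b b b b b B B B  =>  b b b b b b B B   (applied B -> b)
  Step 14: b b b b b b B B  =>  b b b b b b b B   (applied B -> b)
  Step 15: b b b b b b b B  =>  b b b b b b b b   (applied B -> b)
Final yield: b b b b b b b b
Total rewrite steps: 15

15


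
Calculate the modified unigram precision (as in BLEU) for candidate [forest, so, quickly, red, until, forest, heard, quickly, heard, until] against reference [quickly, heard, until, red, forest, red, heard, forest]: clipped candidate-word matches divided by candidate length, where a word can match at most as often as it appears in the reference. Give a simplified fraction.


Reference word counts: {'forest': 2, 'heard': 2, 'quickly': 1, 'red': 2, 'until': 1}
Checking each candidate word (with clipping):
  'forest' -> in reference (ref count 2, used 1/2) -> match (matches: 1)
  'so' -> not in reference -> no match (matches: 1)
  'quickly' -> in reference (ref count 1, used 1/1) -> match (matches: 2)
  'red' -> in reference (ref count 2, used 1/2) -> match (matches: 3)
  'until' -> in reference (ref count 1, used 1/1) -> match (matches: 4)
  'forest' -> in reference (ref count 2, used 2/2) -> match (matches: 5)
  'heard' -> in reference (ref count 2, used 1/2) -> match (matches: 6)
  'quickly' -> ref count 1 already used up (1/1) -> clipped, no match (matches: 6)
  'heard' -> in reference (ref count 2, used 2/2) -> match (matches: 7)
  'until' -> ref count 1 already used up (1/1) -> clipped, no match (matches: 7)
Clipped matches: 7, Candidate length: 10
Precision = 7/10

7/10


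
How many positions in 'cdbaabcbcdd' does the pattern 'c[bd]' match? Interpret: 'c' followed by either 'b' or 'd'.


Pattern: c[bd] means 'c' followed by either 'b' or 'd'.
Scanning 'cdbaabcbcdd' position-by-position:
  Pos 0: window 'cd' -> MATCH
  Pos 1: window 'db' -> no
  Pos 2: window 'ba' -> no
  Pos 3: window 'aa' -> no
  Pos 4: window 'ab' -> no
  Pos 5: window 'bc' -> no
  Pos 6: window 'cb' -> MATCH
  Pos 7: window 'bc' -> no
  Pos 8: window 'cd' -> MATCH
  Pos 9: window 'dd' -> no
  Pos 10: window 'd' -> no
Total matches: 3

3


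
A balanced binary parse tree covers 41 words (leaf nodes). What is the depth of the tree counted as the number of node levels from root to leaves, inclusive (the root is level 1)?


In a balanced binary tree with n leaves the deepest leaf is ceil(log2(n)) edges below the root,
so counting node levels inclusive of root and leaves gives ceil(log2(n)) + 1 levels.
log2(41) = 5.3576
ceil(5.3576) = 6
levels = 6 + 1 = 7

7


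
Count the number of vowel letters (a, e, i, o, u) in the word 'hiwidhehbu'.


Scanning each character of 'hiwidhehbu':
  Position 1: 'h' -> consonant (running count: 0)
  Position 2: 'i' -> vowel (running count: 1)
  Position 3: 'w' -> consonant (running count: 1)
  Position 4: 'i' -> vowel (running count: 2)
  Position 5: 'd' -> consonant (running count: 2)
  Position 6: 'h' -> consonant (running count: 2)
  Position 7: 'e' -> vowel (running count: 3)
  Position 8: 'h' -> consonant (running count: 3)
  Position 9: 'b' -> consonant (running count: 3)
  Position 10: 'u' -> vowel (running count: 4)
Total vowels: 4

4


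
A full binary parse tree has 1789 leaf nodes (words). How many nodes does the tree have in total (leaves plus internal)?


Leaf nodes (terminals): 1789
Internal nodes = n - 1 = 1789 - 1 = 1788
Total = leaves + internal = 1789 + 1788 = 3577

3577


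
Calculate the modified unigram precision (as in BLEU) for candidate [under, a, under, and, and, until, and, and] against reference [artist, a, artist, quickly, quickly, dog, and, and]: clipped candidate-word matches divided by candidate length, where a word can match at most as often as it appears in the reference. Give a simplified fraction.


Reference word counts: {'a': 1, 'and': 2, 'artist': 2, 'dog': 1, 'quickly': 2}
Checking each candidate word (with clipping):
  'under' -> not in reference -> no match (matches: 0)
  'a' -> in reference (ref count 1, used 1/1) -> match (matches: 1)
  'under' -> not in reference -> no match (matches: 1)
  'and' -> in reference (ref count 2, used 1/2) -> match (matches: 2)
  'and' -> in reference (ref count 2, used 2/2) -> match (matches: 3)
  'until' -> not in reference -> no match (matches: 3)
  'and' -> ref count 2 already used up (2/2) -> clipped, no match (matches: 3)
  'and' -> ref count 2 already used up (2/2) -> clipped, no match (matches: 3)
Clipped matches: 3, Candidate length: 8
Precision = 3/8

3/8


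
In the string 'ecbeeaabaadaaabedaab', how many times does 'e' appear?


Scanning 'ecbeeaabaadaaabedaab' for 'e':
  Position 0: 'e' -> MATCH (count: 1)
  Position 3: 'e' -> MATCH (count: 2)
  Position 4: 'e' -> MATCH (count: 3)
  Position 15: 'e' -> MATCH (count: 4)
Total occurrences of 'e': 4

4


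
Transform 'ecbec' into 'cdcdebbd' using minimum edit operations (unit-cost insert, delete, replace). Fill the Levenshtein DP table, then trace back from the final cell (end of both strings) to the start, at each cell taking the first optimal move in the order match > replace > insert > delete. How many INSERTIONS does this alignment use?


Edit distance = 6. Backtracking from cell (5, 8) with preference match > replace > insert > delete,
then listing the resulting alignment 'ecbec' -> 'cdcdebbd' left to right:
  Step 1: insert 'c' [insertion #1]
  Step 2: replace e->d
  Step 3: keep 'c'
  Step 4: insert 'd' [insertion #2]
  Step 5: insert 'e' [insertion #3]
  Step 6: keep 'b'
  Step 7: replace e->b
  Step 8: replace c->d
Total insertions: 3

3


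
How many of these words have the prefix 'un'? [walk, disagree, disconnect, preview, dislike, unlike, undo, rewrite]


Checking each word for prefix 'un':
  'walk' -> no (count: 0)
  'disagree' -> no (count: 0)
  'disconnect' -> no (count: 0)
  'preview' -> no (count: 0)
  'dislike' -> no (count: 0)
  'unlike' -> YES, starts with 'un' (count: 1)
  'undo' -> YES, starts with 'un' (count: 2)
  'rewrite' -> no (count: 2)
Total with prefix 'un': 2

2


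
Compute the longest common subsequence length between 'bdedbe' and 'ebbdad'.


DP table for LCS of 'bdedbe' and 'ebbdad':
       e  b  b  d  a  d
    0  0  0  0  0  0  0
  b 0  0  1  1  1  1  1
  d 0  0  1  1  2  2  2
  e 0  1  1  1  2  2  2
  d 0  1  1  1  2  2  3
  b 0  1  2  2  2  2  3
  e 0  1  2  2  2  2  3
LCS: 'bdd'
LCS length = 3

3


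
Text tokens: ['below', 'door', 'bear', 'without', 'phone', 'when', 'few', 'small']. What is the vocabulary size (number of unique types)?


Listing all tokens and tracking unique types:
  Token 1: 'below' -> NEW (unique so far: 1)
  Token 2: 'door' -> NEW (unique so far: 2)
  Token 3: 'bear' -> NEW (unique so far: 3)
  Token 4: 'without' -> NEW (unique so far: 4)
  Token 5: 'phone' -> NEW (unique so far: 5)
  Token 6: 'when' -> NEW (unique so far: 6)
  Token 7: 'few' -> NEW (unique so far: 7)
  Token 8: 'small' -> NEW (unique so far: 8)
Unique types: ('bear', 'below', 'door', 'few', 'phone', 'small', 'when', 'without')
Vocabulary size: 8

8
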